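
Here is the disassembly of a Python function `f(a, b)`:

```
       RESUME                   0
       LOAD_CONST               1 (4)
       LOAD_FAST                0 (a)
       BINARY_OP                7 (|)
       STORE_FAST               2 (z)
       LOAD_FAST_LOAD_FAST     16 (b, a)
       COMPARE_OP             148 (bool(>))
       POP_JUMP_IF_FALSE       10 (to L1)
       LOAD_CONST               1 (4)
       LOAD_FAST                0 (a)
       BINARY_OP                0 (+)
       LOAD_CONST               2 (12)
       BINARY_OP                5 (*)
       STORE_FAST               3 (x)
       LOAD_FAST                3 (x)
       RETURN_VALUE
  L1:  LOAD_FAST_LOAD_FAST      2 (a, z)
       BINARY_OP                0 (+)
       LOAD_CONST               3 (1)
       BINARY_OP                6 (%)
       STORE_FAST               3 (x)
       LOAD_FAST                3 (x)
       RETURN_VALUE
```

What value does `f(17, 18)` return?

252

LOAD_CONST → push 4. Stack: [4]
LOAD_FAST a → push 17. Stack: [4, 17]
BINARY_OP | → 4 | 17 = 21. Stack: [21]
STORE_FAST z → z=21. Stack: []
LOAD_FAST_LOAD_FAST b,a → push 18,17. Stack: [18, 17]
COMPARE_OP bool(>) → 18 vs 17 = True. Stack: [True]
POP_JUMP_IF_FALSE → pop True; no jump. Stack: []
LOAD_CONST → push 4. Stack: [4]
LOAD_FAST a → push 17. Stack: [4, 17]
BINARY_OP + → 4 + 17 = 21. Stack: [21]
LOAD_CONST → push 12. Stack: [21, 12]
BINARY_OP * → 21 * 12 = 252. Stack: [252]
STORE_FAST x → x=252. Stack: []
LOAD_FAST x → push 252. Stack: [252]
RETURN_VALUE → return 252.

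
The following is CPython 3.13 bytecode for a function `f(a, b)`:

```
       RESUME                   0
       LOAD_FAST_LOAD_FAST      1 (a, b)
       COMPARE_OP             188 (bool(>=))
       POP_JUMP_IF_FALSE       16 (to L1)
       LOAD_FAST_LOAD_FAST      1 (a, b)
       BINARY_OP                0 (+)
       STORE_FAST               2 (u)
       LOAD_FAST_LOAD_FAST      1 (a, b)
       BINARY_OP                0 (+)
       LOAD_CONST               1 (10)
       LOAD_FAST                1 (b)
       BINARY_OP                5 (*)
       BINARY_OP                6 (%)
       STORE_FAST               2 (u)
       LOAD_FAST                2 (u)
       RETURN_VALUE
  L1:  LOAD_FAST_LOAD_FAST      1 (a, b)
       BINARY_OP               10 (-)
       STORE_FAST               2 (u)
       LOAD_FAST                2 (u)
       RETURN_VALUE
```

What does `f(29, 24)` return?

LOAD_FAST_LOAD_FAST a,b → push 29,24. Stack: [29, 24]
COMPARE_OP bool(>=) → 29 vs 24 = True. Stack: [True]
POP_JUMP_IF_FALSE → pop True; no jump. Stack: []
LOAD_FAST_LOAD_FAST a,b → push 29,24. Stack: [29, 24]
BINARY_OP + → 29 + 24 = 53. Stack: [53]
STORE_FAST u → u=53. Stack: []
LOAD_FAST_LOAD_FAST a,b → push 29,24. Stack: [29, 24]
BINARY_OP + → 29 + 24 = 53. Stack: [53]
LOAD_CONST → push 10. Stack: [53, 10]
LOAD_FAST b → push 24. Stack: [53, 10, 24]
BINARY_OP * → 10 * 24 = 240. Stack: [53, 240]
BINARY_OP % → 53 % 240 = 53. Stack: [53]
STORE_FAST u → u=53. Stack: []
LOAD_FAST u → push 53. Stack: [53]
RETURN_VALUE → return 53.

53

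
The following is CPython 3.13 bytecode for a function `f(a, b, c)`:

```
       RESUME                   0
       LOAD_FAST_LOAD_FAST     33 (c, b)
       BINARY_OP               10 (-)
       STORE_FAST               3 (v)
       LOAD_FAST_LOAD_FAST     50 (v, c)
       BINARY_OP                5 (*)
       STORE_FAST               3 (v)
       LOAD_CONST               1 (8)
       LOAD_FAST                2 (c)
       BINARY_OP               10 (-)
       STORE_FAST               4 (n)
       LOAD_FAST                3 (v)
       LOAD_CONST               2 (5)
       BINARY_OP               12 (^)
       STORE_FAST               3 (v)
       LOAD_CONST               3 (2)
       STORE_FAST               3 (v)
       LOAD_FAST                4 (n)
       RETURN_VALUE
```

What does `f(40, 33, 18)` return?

-10

LOAD_FAST_LOAD_FAST c,b → push 18,33. Stack: [18, 33]
BINARY_OP - → 18 - 33 = -15. Stack: [-15]
STORE_FAST v → v=-15. Stack: []
LOAD_FAST_LOAD_FAST v,c → push -15,18. Stack: [-15, 18]
BINARY_OP * → -15 * 18 = -270. Stack: [-270]
STORE_FAST v → v=-270. Stack: []
LOAD_CONST → push 8. Stack: [8]
LOAD_FAST c → push 18. Stack: [8, 18]
BINARY_OP - → 8 - 18 = -10. Stack: [-10]
STORE_FAST n → n=-10. Stack: []
LOAD_FAST v → push -270. Stack: [-270]
LOAD_CONST → push 5. Stack: [-270, 5]
BINARY_OP ^ → -270 ^ 5 = -265. Stack: [-265]
STORE_FAST v → v=-265. Stack: []
LOAD_CONST → push 2. Stack: [2]
STORE_FAST v → v=2. Stack: []
LOAD_FAST n → push -10. Stack: [-10]
RETURN_VALUE → return -10.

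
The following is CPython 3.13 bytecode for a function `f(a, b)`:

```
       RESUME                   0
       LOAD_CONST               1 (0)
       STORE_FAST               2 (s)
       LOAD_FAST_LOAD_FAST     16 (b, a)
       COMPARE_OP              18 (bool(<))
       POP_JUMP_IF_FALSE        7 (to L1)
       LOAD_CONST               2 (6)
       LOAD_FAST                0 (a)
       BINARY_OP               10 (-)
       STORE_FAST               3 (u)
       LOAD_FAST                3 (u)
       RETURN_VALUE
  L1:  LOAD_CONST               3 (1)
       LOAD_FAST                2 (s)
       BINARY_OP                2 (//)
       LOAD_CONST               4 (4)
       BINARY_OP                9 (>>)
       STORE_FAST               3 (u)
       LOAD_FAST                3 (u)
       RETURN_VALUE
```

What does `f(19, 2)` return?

LOAD_CONST → push 0. Stack: [0]
STORE_FAST s → s=0. Stack: []
LOAD_FAST_LOAD_FAST b,a → push 2,19. Stack: [2, 19]
COMPARE_OP bool(<) → 2 vs 19 = True. Stack: [True]
POP_JUMP_IF_FALSE → pop True; no jump. Stack: []
LOAD_CONST → push 6. Stack: [6]
LOAD_FAST a → push 19. Stack: [6, 19]
BINARY_OP - → 6 - 19 = -13. Stack: [-13]
STORE_FAST u → u=-13. Stack: []
LOAD_FAST u → push -13. Stack: [-13]
RETURN_VALUE → return -13.

-13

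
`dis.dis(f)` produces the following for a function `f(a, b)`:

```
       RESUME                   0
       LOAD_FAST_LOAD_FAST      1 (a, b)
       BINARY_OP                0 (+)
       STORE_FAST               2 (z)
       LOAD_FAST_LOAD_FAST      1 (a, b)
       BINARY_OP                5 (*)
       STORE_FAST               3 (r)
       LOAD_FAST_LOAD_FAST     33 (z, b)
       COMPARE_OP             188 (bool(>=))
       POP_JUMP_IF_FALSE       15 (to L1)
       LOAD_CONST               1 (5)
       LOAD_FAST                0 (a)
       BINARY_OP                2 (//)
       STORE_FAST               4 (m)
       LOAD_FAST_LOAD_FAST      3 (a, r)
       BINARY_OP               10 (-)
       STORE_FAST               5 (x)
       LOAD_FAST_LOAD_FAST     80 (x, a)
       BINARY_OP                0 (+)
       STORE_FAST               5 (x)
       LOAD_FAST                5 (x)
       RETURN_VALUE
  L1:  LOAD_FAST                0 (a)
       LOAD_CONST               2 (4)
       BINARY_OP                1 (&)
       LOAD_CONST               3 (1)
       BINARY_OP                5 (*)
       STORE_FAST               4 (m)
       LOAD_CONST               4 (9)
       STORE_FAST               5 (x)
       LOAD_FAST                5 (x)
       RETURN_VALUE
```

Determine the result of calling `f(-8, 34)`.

LOAD_FAST_LOAD_FAST a,b → push -8,34. Stack: [-8, 34]
BINARY_OP + → -8 + 34 = 26. Stack: [26]
STORE_FAST z → z=26. Stack: []
LOAD_FAST_LOAD_FAST a,b → push -8,34. Stack: [-8, 34]
BINARY_OP * → -8 * 34 = -272. Stack: [-272]
STORE_FAST r → r=-272. Stack: []
LOAD_FAST_LOAD_FAST z,b → push 26,34. Stack: [26, 34]
COMPARE_OP bool(>=) → 26 vs 34 = False. Stack: [False]
POP_JUMP_IF_FALSE → pop False; jump. Stack: []
LOAD_FAST a → push -8. Stack: [-8]
LOAD_CONST → push 4. Stack: [-8, 4]
BINARY_OP & → -8 & 4 = 0. Stack: [0]
LOAD_CONST → push 1. Stack: [0, 1]
BINARY_OP * → 0 * 1 = 0. Stack: [0]
STORE_FAST m → m=0. Stack: []
LOAD_CONST → push 9. Stack: [9]
STORE_FAST x → x=9. Stack: []
LOAD_FAST x → push 9. Stack: [9]
RETURN_VALUE → return 9.

9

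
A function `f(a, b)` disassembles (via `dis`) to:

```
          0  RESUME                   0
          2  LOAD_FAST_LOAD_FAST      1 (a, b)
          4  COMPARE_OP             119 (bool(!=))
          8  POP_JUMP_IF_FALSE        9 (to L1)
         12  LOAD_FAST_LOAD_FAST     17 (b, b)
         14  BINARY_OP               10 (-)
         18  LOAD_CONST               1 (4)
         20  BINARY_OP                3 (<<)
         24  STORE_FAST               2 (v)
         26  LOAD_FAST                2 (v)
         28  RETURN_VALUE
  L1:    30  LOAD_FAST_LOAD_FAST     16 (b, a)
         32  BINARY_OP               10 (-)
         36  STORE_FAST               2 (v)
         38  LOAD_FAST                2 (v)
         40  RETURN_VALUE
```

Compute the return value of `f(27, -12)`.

0

LOAD_FAST_LOAD_FAST a,b → push 27,-12. Stack: [27, -12]
COMPARE_OP bool(!=) → 27 vs -12 = True. Stack: [True]
POP_JUMP_IF_FALSE → pop True; no jump. Stack: []
LOAD_FAST_LOAD_FAST b,b → push -12,-12. Stack: [-12, -12]
BINARY_OP - → -12 - -12 = 0. Stack: [0]
LOAD_CONST → push 4. Stack: [0, 4]
BINARY_OP << → 0 << 4 = 0. Stack: [0]
STORE_FAST v → v=0. Stack: []
LOAD_FAST v → push 0. Stack: [0]
RETURN_VALUE → return 0.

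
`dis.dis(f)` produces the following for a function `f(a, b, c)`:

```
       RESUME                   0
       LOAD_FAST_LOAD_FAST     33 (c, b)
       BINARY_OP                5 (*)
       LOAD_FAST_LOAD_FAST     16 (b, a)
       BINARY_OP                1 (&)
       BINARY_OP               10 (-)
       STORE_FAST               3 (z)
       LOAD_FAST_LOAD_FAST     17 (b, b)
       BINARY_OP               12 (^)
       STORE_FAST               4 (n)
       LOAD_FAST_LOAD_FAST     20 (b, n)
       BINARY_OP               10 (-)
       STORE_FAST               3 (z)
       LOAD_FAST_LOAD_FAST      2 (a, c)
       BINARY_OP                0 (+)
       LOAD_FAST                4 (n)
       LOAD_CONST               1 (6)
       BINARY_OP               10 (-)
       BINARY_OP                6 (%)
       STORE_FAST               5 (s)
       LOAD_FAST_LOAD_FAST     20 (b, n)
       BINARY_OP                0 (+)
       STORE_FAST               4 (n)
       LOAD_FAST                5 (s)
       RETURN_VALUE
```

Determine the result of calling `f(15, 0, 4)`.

LOAD_FAST_LOAD_FAST c,b → push 4,0. Stack: [4, 0]
BINARY_OP * → 4 * 0 = 0. Stack: [0]
LOAD_FAST_LOAD_FAST b,a → push 0,15. Stack: [0, 0, 15]
BINARY_OP & → 0 & 15 = 0. Stack: [0, 0]
BINARY_OP - → 0 - 0 = 0. Stack: [0]
STORE_FAST z → z=0. Stack: []
LOAD_FAST_LOAD_FAST b,b → push 0,0. Stack: [0, 0]
BINARY_OP ^ → 0 ^ 0 = 0. Stack: [0]
STORE_FAST n → n=0. Stack: []
LOAD_FAST_LOAD_FAST b,n → push 0,0. Stack: [0, 0]
BINARY_OP - → 0 - 0 = 0. Stack: [0]
STORE_FAST z → z=0. Stack: []
LOAD_FAST_LOAD_FAST a,c → push 15,4. Stack: [15, 4]
BINARY_OP + → 15 + 4 = 19. Stack: [19]
LOAD_FAST n → push 0. Stack: [19, 0]
LOAD_CONST → push 6. Stack: [19, 0, 6]
BINARY_OP - → 0 - 6 = -6. Stack: [19, -6]
BINARY_OP % → 19 % -6 = -5. Stack: [-5]
STORE_FAST s → s=-5. Stack: []
LOAD_FAST_LOAD_FAST b,n → push 0,0. Stack: [0, 0]
BINARY_OP + → 0 + 0 = 0. Stack: [0]
STORE_FAST n → n=0. Stack: []
LOAD_FAST s → push -5. Stack: [-5]
RETURN_VALUE → return -5.

-5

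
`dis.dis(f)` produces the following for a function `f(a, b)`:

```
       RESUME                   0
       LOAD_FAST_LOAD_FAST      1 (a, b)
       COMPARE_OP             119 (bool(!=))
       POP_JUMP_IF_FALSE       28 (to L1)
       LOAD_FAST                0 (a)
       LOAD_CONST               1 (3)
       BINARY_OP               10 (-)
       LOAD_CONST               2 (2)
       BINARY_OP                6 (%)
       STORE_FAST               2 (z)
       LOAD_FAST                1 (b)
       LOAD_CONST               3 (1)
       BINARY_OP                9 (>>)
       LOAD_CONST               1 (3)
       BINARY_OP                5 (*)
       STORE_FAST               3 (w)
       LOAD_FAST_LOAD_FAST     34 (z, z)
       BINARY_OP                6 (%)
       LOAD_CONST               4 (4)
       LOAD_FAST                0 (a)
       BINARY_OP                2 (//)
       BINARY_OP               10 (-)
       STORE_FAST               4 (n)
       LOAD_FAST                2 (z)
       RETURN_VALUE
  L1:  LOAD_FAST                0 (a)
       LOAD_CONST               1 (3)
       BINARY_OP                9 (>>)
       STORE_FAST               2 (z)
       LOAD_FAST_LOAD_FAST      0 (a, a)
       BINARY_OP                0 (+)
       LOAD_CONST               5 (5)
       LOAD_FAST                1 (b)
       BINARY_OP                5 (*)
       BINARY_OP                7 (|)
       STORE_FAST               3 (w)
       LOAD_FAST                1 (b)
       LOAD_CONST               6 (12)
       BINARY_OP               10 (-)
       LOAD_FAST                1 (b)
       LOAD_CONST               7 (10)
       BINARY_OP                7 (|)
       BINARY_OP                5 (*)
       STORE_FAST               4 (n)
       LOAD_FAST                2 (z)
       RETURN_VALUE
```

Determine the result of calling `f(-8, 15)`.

1

LOAD_FAST_LOAD_FAST a,b → push -8,15. Stack: [-8, 15]
COMPARE_OP bool(!=) → -8 vs 15 = True. Stack: [True]
POP_JUMP_IF_FALSE → pop True; no jump. Stack: []
LOAD_FAST a → push -8. Stack: [-8]
LOAD_CONST → push 3. Stack: [-8, 3]
BINARY_OP - → -8 - 3 = -11. Stack: [-11]
LOAD_CONST → push 2. Stack: [-11, 2]
BINARY_OP % → -11 % 2 = 1. Stack: [1]
STORE_FAST z → z=1. Stack: []
LOAD_FAST b → push 15. Stack: [15]
LOAD_CONST → push 1. Stack: [15, 1]
BINARY_OP >> → 15 >> 1 = 7. Stack: [7]
LOAD_CONST → push 3. Stack: [7, 3]
BINARY_OP * → 7 * 3 = 21. Stack: [21]
STORE_FAST w → w=21. Stack: []
LOAD_FAST_LOAD_FAST z,z → push 1,1. Stack: [1, 1]
BINARY_OP % → 1 % 1 = 0. Stack: [0]
LOAD_CONST → push 4. Stack: [0, 4]
LOAD_FAST a → push -8. Stack: [0, 4, -8]
BINARY_OP // → 4 // -8 = -1. Stack: [0, -1]
BINARY_OP - → 0 - -1 = 1. Stack: [1]
STORE_FAST n → n=1. Stack: []
LOAD_FAST z → push 1. Stack: [1]
RETURN_VALUE → return 1.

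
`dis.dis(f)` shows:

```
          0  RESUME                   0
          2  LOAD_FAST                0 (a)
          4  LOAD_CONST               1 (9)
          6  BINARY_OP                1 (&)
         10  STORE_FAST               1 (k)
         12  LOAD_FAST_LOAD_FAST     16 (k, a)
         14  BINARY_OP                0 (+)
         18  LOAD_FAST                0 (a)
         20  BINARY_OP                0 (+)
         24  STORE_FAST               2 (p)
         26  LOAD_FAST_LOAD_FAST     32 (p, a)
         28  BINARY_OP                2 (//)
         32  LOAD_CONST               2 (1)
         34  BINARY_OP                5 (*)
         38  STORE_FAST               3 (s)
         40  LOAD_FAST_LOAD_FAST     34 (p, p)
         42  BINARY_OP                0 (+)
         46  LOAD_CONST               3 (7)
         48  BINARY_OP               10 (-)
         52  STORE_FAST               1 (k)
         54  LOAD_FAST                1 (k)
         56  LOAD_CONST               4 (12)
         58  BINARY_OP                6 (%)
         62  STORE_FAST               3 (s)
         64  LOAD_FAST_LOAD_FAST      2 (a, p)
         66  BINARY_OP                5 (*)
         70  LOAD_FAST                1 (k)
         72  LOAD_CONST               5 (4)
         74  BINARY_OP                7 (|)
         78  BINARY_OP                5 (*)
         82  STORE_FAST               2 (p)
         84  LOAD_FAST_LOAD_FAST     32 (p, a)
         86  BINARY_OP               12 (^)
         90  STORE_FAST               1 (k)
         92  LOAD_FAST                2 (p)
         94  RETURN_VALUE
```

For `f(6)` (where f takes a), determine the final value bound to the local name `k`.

LOAD_FAST a → push 6. Stack: [6]
LOAD_CONST → push 9. Stack: [6, 9]
BINARY_OP & → 6 & 9 = 0. Stack: [0]
STORE_FAST k → k=0. Stack: []
LOAD_FAST_LOAD_FAST k,a → push 0,6. Stack: [0, 6]
BINARY_OP + → 0 + 6 = 6. Stack: [6]
LOAD_FAST a → push 6. Stack: [6, 6]
BINARY_OP + → 6 + 6 = 12. Stack: [12]
STORE_FAST p → p=12. Stack: []
LOAD_FAST_LOAD_FAST p,a → push 12,6. Stack: [12, 6]
BINARY_OP // → 12 // 6 = 2. Stack: [2]
LOAD_CONST → push 1. Stack: [2, 1]
BINARY_OP * → 2 * 1 = 2. Stack: [2]
STORE_FAST s → s=2. Stack: []
LOAD_FAST_LOAD_FAST p,p → push 12,12. Stack: [12, 12]
BINARY_OP + → 12 + 12 = 24. Stack: [24]
LOAD_CONST → push 7. Stack: [24, 7]
BINARY_OP - → 24 - 7 = 17. Stack: [17]
STORE_FAST k → k=17. Stack: []
LOAD_FAST k → push 17. Stack: [17]
LOAD_CONST → push 12. Stack: [17, 12]
BINARY_OP % → 17 % 12 = 5. Stack: [5]
STORE_FAST s → s=5. Stack: []
LOAD_FAST_LOAD_FAST a,p → push 6,12. Stack: [6, 12]
BINARY_OP * → 6 * 12 = 72. Stack: [72]
LOAD_FAST k → push 17. Stack: [72, 17]
LOAD_CONST → push 4. Stack: [72, 17, 4]
BINARY_OP | → 17 | 4 = 21. Stack: [72, 21]
BINARY_OP * → 72 * 21 = 1512. Stack: [1512]
STORE_FAST p → p=1512. Stack: []
LOAD_FAST_LOAD_FAST p,a → push 1512,6. Stack: [1512, 6]
BINARY_OP ^ → 1512 ^ 6 = 1518. Stack: [1518]
STORE_FAST k → k=1518. Stack: []
LOAD_FAST p → push 1512. Stack: [1512]
RETURN_VALUE → return 1512.

1518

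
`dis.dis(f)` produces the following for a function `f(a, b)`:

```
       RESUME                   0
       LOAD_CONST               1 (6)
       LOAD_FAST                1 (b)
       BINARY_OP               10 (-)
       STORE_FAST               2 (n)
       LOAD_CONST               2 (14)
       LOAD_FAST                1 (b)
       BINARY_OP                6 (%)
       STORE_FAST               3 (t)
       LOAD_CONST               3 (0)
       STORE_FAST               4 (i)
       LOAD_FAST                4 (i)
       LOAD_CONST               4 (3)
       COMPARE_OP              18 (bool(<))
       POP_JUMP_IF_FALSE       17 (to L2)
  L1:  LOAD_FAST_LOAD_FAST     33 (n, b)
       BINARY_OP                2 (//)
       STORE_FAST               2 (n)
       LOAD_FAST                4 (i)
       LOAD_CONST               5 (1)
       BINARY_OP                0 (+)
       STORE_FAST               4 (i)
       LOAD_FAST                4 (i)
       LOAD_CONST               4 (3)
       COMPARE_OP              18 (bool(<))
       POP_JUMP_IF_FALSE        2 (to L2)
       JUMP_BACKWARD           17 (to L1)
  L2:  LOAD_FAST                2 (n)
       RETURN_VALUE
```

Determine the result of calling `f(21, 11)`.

LOAD_CONST → push 6. Stack: [6]
LOAD_FAST b → push 11. Stack: [6, 11]
BINARY_OP - → 6 - 11 = -5. Stack: [-5]
STORE_FAST n → n=-5. Stack: []
LOAD_CONST → push 14. Stack: [14]
LOAD_FAST b → push 11. Stack: [14, 11]
BINARY_OP % → 14 % 11 = 3. Stack: [3]
STORE_FAST t → t=3. Stack: []
LOAD_CONST → push 0. Stack: [0]
STORE_FAST i → i=0. Stack: []
LOAD_FAST i → push 0. Stack: [0]
LOAD_CONST → push 3. Stack: [0, 3]
COMPARE_OP bool(<) → 0 vs 3 = True. Stack: [True]
POP_JUMP_IF_FALSE → pop True; no jump. Stack: []
LOAD_FAST_LOAD_FAST n,b → push -5,11. Stack: [-5, 11]
BINARY_OP // → -5 // 11 = -1. Stack: [-1]
STORE_FAST n → n=-1. Stack: []
LOAD_FAST i → push 0. Stack: [0]
LOAD_CONST → push 1. Stack: [0, 1]
BINARY_OP + → 0 + 1 = 1. Stack: [1]
STORE_FAST i → i=1. Stack: []
LOAD_FAST i → push 1. Stack: [1]
LOAD_CONST → push 3. Stack: [1, 3]
COMPARE_OP bool(<) → 1 vs 3 = True. Stack: [True]
POP_JUMP_IF_FALSE → pop True; no jump. Stack: []
LOAD_FAST_LOAD_FAST n,b → push -1,11. Stack: [-1, 11]
BINARY_OP // → -1 // 11 = -1. Stack: [-1]
STORE_FAST n → n=-1. Stack: []
LOAD_FAST i → push 1. Stack: [1]
LOAD_CONST → push 1. Stack: [1, 1]
BINARY_OP + → 1 + 1 = 2. Stack: [2]
STORE_FAST i → i=2. Stack: []
LOAD_FAST i → push 2. Stack: [2]
LOAD_CONST → push 3. Stack: [2, 3]
COMPARE_OP bool(<) → 2 vs 3 = True. Stack: [True]
POP_JUMP_IF_FALSE → pop True; no jump. Stack: []
LOAD_FAST_LOAD_FAST n,b → push -1,11. Stack: [-1, 11]
BINARY_OP // → -1 // 11 = -1. Stack: [-1]
STORE_FAST n → n=-1. Stack: []
LOAD_FAST i → push 2. Stack: [2]
LOAD_CONST → push 1. Stack: [2, 1]
BINARY_OP + → 2 + 1 = 3. Stack: [3]
STORE_FAST i → i=3. Stack: []
LOAD_FAST i → push 3. Stack: [3]
LOAD_CONST → push 3. Stack: [3, 3]
COMPARE_OP bool(<) → 3 vs 3 = False. Stack: [False]
POP_JUMP_IF_FALSE → pop False; jump. Stack: []
LOAD_FAST n → push -1. Stack: [-1]
RETURN_VALUE → return -1.

-1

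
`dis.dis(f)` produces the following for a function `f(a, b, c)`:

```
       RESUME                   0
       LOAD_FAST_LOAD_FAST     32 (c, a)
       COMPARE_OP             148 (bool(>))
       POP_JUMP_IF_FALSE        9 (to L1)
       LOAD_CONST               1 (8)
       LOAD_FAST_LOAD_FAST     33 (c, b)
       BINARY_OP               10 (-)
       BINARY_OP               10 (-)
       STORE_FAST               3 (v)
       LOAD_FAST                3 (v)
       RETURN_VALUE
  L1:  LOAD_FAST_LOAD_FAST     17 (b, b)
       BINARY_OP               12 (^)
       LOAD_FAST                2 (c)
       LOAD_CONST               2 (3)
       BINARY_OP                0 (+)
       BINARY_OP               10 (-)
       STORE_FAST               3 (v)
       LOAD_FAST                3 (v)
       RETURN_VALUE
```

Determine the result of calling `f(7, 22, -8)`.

5

LOAD_FAST_LOAD_FAST c,a → push -8,7. Stack: [-8, 7]
COMPARE_OP bool(>) → -8 vs 7 = False. Stack: [False]
POP_JUMP_IF_FALSE → pop False; jump. Stack: []
LOAD_FAST_LOAD_FAST b,b → push 22,22. Stack: [22, 22]
BINARY_OP ^ → 22 ^ 22 = 0. Stack: [0]
LOAD_FAST c → push -8. Stack: [0, -8]
LOAD_CONST → push 3. Stack: [0, -8, 3]
BINARY_OP + → -8 + 3 = -5. Stack: [0, -5]
BINARY_OP - → 0 - -5 = 5. Stack: [5]
STORE_FAST v → v=5. Stack: []
LOAD_FAST v → push 5. Stack: [5]
RETURN_VALUE → return 5.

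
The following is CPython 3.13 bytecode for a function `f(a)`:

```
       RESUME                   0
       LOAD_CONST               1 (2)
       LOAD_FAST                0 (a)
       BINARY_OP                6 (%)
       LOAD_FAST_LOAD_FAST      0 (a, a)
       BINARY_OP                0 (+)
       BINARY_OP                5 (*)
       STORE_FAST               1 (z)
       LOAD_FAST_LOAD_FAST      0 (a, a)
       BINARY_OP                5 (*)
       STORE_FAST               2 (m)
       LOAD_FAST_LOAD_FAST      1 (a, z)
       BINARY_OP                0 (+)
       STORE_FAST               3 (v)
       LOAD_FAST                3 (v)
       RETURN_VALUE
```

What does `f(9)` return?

LOAD_CONST → push 2. Stack: [2]
LOAD_FAST a → push 9. Stack: [2, 9]
BINARY_OP % → 2 % 9 = 2. Stack: [2]
LOAD_FAST_LOAD_FAST a,a → push 9,9. Stack: [2, 9, 9]
BINARY_OP + → 9 + 9 = 18. Stack: [2, 18]
BINARY_OP * → 2 * 18 = 36. Stack: [36]
STORE_FAST z → z=36. Stack: []
LOAD_FAST_LOAD_FAST a,a → push 9,9. Stack: [9, 9]
BINARY_OP * → 9 * 9 = 81. Stack: [81]
STORE_FAST m → m=81. Stack: []
LOAD_FAST_LOAD_FAST a,z → push 9,36. Stack: [9, 36]
BINARY_OP + → 9 + 36 = 45. Stack: [45]
STORE_FAST v → v=45. Stack: []
LOAD_FAST v → push 45. Stack: [45]
RETURN_VALUE → return 45.

45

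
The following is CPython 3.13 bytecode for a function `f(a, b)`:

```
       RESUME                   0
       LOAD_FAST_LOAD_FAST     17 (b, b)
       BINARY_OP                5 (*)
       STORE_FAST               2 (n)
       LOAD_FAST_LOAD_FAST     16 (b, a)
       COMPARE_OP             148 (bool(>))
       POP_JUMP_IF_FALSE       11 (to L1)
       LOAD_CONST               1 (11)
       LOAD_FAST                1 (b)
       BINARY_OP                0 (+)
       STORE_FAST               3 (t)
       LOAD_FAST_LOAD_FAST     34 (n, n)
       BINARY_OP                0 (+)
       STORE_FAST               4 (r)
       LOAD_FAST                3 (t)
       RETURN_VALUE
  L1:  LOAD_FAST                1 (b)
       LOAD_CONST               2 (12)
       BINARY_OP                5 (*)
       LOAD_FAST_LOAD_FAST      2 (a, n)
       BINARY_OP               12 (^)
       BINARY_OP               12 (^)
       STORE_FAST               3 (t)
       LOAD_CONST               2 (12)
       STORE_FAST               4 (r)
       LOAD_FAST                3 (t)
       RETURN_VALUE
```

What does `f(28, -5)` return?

-63

LOAD_FAST_LOAD_FAST b,b → push -5,-5. Stack: [-5, -5]
BINARY_OP * → -5 * -5 = 25. Stack: [25]
STORE_FAST n → n=25. Stack: []
LOAD_FAST_LOAD_FAST b,a → push -5,28. Stack: [-5, 28]
COMPARE_OP bool(>) → -5 vs 28 = False. Stack: [False]
POP_JUMP_IF_FALSE → pop False; jump. Stack: []
LOAD_FAST b → push -5. Stack: [-5]
LOAD_CONST → push 12. Stack: [-5, 12]
BINARY_OP * → -5 * 12 = -60. Stack: [-60]
LOAD_FAST_LOAD_FAST a,n → push 28,25. Stack: [-60, 28, 25]
BINARY_OP ^ → 28 ^ 25 = 5. Stack: [-60, 5]
BINARY_OP ^ → -60 ^ 5 = -63. Stack: [-63]
STORE_FAST t → t=-63. Stack: []
LOAD_CONST → push 12. Stack: [12]
STORE_FAST r → r=12. Stack: []
LOAD_FAST t → push -63. Stack: [-63]
RETURN_VALUE → return -63.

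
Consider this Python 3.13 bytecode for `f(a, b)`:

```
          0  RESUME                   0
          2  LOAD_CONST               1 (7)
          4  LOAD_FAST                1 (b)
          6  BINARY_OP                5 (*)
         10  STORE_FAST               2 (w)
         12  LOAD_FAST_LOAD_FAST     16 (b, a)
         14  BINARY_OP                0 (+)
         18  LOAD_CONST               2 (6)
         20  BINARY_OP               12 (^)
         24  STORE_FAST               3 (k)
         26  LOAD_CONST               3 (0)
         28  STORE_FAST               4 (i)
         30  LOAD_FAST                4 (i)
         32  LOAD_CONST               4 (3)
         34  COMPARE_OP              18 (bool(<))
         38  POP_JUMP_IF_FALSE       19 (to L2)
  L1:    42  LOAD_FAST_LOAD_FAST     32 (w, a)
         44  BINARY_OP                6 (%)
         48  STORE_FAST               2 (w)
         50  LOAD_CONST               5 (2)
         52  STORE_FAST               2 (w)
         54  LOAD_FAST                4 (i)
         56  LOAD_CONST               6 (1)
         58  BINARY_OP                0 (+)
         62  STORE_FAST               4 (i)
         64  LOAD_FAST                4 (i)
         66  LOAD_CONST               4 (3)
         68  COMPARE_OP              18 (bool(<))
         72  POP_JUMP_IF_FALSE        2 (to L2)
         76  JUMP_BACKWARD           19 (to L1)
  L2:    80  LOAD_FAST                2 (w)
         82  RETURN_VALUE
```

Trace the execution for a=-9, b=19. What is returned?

2

LOAD_CONST → push 7. Stack: [7]
LOAD_FAST b → push 19. Stack: [7, 19]
BINARY_OP * → 7 * 19 = 133. Stack: [133]
STORE_FAST w → w=133. Stack: []
LOAD_FAST_LOAD_FAST b,a → push 19,-9. Stack: [19, -9]
BINARY_OP + → 19 + -9 = 10. Stack: [10]
LOAD_CONST → push 6. Stack: [10, 6]
BINARY_OP ^ → 10 ^ 6 = 12. Stack: [12]
STORE_FAST k → k=12. Stack: []
LOAD_CONST → push 0. Stack: [0]
STORE_FAST i → i=0. Stack: []
LOAD_FAST i → push 0. Stack: [0]
LOAD_CONST → push 3. Stack: [0, 3]
COMPARE_OP bool(<) → 0 vs 3 = True. Stack: [True]
POP_JUMP_IF_FALSE → pop True; no jump. Stack: []
LOAD_FAST_LOAD_FAST w,a → push 133,-9. Stack: [133, -9]
BINARY_OP % → 133 % -9 = -2. Stack: [-2]
STORE_FAST w → w=-2. Stack: []
LOAD_CONST → push 2. Stack: [2]
STORE_FAST w → w=2. Stack: []
LOAD_FAST i → push 0. Stack: [0]
LOAD_CONST → push 1. Stack: [0, 1]
BINARY_OP + → 0 + 1 = 1. Stack: [1]
STORE_FAST i → i=1. Stack: []
LOAD_FAST i → push 1. Stack: [1]
LOAD_CONST → push 3. Stack: [1, 3]
COMPARE_OP bool(<) → 1 vs 3 = True. Stack: [True]
POP_JUMP_IF_FALSE → pop True; no jump. Stack: []
LOAD_FAST_LOAD_FAST w,a → push 2,-9. Stack: [2, -9]
BINARY_OP % → 2 % -9 = -7. Stack: [-7]
STORE_FAST w → w=-7. Stack: []
LOAD_CONST → push 2. Stack: [2]
STORE_FAST w → w=2. Stack: []
LOAD_FAST i → push 1. Stack: [1]
LOAD_CONST → push 1. Stack: [1, 1]
BINARY_OP + → 1 + 1 = 2. Stack: [2]
STORE_FAST i → i=2. Stack: []
LOAD_FAST i → push 2. Stack: [2]
LOAD_CONST → push 3. Stack: [2, 3]
COMPARE_OP bool(<) → 2 vs 3 = True. Stack: [True]
POP_JUMP_IF_FALSE → pop True; no jump. Stack: []
LOAD_FAST_LOAD_FAST w,a → push 2,-9. Stack: [2, -9]
BINARY_OP % → 2 % -9 = -7. Stack: [-7]
STORE_FAST w → w=-7. Stack: []
LOAD_CONST → push 2. Stack: [2]
STORE_FAST w → w=2. Stack: []
LOAD_FAST i → push 2. Stack: [2]
LOAD_CONST → push 1. Stack: [2, 1]
BINARY_OP + → 2 + 1 = 3. Stack: [3]
STORE_FAST i → i=3. Stack: []
LOAD_FAST i → push 3. Stack: [3]
LOAD_CONST → push 3. Stack: [3, 3]
COMPARE_OP bool(<) → 3 vs 3 = False. Stack: [False]
POP_JUMP_IF_FALSE → pop False; jump. Stack: []
LOAD_FAST w → push 2. Stack: [2]
RETURN_VALUE → return 2.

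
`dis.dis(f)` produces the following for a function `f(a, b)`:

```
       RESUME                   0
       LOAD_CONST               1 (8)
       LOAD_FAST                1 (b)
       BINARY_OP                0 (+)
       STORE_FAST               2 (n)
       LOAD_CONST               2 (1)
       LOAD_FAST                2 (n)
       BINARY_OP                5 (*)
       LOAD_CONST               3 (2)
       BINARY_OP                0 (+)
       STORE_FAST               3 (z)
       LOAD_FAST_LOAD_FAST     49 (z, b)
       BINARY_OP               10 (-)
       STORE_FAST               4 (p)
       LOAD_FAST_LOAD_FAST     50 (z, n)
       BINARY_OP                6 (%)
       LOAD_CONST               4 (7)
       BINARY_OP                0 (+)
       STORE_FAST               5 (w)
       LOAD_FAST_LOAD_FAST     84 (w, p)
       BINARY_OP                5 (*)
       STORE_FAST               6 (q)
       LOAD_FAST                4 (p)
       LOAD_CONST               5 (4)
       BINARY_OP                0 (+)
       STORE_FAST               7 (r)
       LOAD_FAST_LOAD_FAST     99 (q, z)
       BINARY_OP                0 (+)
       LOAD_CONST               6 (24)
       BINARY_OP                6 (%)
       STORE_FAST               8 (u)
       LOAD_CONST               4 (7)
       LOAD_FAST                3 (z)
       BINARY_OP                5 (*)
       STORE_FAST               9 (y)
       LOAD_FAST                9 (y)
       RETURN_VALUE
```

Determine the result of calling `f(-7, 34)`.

LOAD_CONST → push 8. Stack: [8]
LOAD_FAST b → push 34. Stack: [8, 34]
BINARY_OP + → 8 + 34 = 42. Stack: [42]
STORE_FAST n → n=42. Stack: []
LOAD_CONST → push 1. Stack: [1]
LOAD_FAST n → push 42. Stack: [1, 42]
BINARY_OP * → 1 * 42 = 42. Stack: [42]
LOAD_CONST → push 2. Stack: [42, 2]
BINARY_OP + → 42 + 2 = 44. Stack: [44]
STORE_FAST z → z=44. Stack: []
LOAD_FAST_LOAD_FAST z,b → push 44,34. Stack: [44, 34]
BINARY_OP - → 44 - 34 = 10. Stack: [10]
STORE_FAST p → p=10. Stack: []
LOAD_FAST_LOAD_FAST z,n → push 44,42. Stack: [44, 42]
BINARY_OP % → 44 % 42 = 2. Stack: [2]
LOAD_CONST → push 7. Stack: [2, 7]
BINARY_OP + → 2 + 7 = 9. Stack: [9]
STORE_FAST w → w=9. Stack: []
LOAD_FAST_LOAD_FAST w,p → push 9,10. Stack: [9, 10]
BINARY_OP * → 9 * 10 = 90. Stack: [90]
STORE_FAST q → q=90. Stack: []
LOAD_FAST p → push 10. Stack: [10]
LOAD_CONST → push 4. Stack: [10, 4]
BINARY_OP + → 10 + 4 = 14. Stack: [14]
STORE_FAST r → r=14. Stack: []
LOAD_FAST_LOAD_FAST q,z → push 90,44. Stack: [90, 44]
BINARY_OP + → 90 + 44 = 134. Stack: [134]
LOAD_CONST → push 24. Stack: [134, 24]
BINARY_OP % → 134 % 24 = 14. Stack: [14]
STORE_FAST u → u=14. Stack: []
LOAD_CONST → push 7. Stack: [7]
LOAD_FAST z → push 44. Stack: [7, 44]
BINARY_OP * → 7 * 44 = 308. Stack: [308]
STORE_FAST y → y=308. Stack: []
LOAD_FAST y → push 308. Stack: [308]
RETURN_VALUE → return 308.

308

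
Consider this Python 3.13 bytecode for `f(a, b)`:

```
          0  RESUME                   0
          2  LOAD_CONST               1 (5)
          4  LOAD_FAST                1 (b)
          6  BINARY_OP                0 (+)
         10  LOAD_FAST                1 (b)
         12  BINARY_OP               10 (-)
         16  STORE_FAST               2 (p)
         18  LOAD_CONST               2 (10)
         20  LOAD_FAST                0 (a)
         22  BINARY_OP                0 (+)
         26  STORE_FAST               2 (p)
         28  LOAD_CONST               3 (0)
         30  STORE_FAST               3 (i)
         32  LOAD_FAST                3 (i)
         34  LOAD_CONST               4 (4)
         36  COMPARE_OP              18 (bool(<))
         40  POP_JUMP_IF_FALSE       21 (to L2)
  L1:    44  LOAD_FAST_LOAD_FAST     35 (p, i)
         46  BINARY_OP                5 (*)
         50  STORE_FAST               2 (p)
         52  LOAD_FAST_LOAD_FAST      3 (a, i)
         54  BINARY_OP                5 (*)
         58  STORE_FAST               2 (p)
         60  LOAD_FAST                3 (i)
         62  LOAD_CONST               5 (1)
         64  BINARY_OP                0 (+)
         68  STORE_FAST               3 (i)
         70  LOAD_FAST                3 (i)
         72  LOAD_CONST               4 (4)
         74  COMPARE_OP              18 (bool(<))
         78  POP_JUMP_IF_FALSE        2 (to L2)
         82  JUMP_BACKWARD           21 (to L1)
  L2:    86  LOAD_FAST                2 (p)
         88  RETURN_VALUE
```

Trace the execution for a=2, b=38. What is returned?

LOAD_CONST → push 5
LOAD_FAST b → push 38
BINARY_OP + → 5 + 38 = 43
LOAD_FAST b → push 38
BINARY_OP - → 43 - 38 = 5
STORE_FAST p → p=5
LOAD_CONST → push 10
LOAD_FAST a → push 2
BINARY_OP + → 10 + 2 = 12
STORE_FAST p → p=12
LOAD_CONST → push 0
STORE_FAST i → i=0
LOAD_FAST i → push 0
LOAD_CONST → push 4
COMPARE_OP bool(<) → 0 vs 4 = True
POP_JUMP_IF_FALSE → pop True; no jump
LOAD_FAST_LOAD_FAST p,i → push 12,0
BINARY_OP * → 12 * 0 = 0
STORE_FAST p → p=0
LOAD_FAST_LOAD_FAST a,i → push 2,0
BINARY_OP * → 2 * 0 = 0
STORE_FAST p → p=0
LOAD_FAST i → push 0
LOAD_CONST → push 1
BINARY_OP + → 0 + 1 = 1
STORE_FAST i → i=1
LOAD_FAST i → push 1
LOAD_CONST → push 4
COMPARE_OP bool(<) → 1 vs 4 = True
POP_JUMP_IF_FALSE → pop True; no jump
LOAD_FAST_LOAD_FAST p,i → push 0,1
BINARY_OP * → 0 * 1 = 0
STORE_FAST p → p=0
LOAD_FAST_LOAD_FAST a,i → push 2,1
BINARY_OP * → 2 * 1 = 2
STORE_FAST p → p=2
LOAD_FAST i → push 1
LOAD_CONST → push 1
BINARY_OP + → 1 + 1 = 2
STORE_FAST i → i=2
LOAD_FAST i → push 2
LOAD_CONST → push 4
COMPARE_OP bool(<) → 2 vs 4 = True
POP_JUMP_IF_FALSE → pop True; no jump
LOAD_FAST_LOAD_FAST p,i → push 2,2
BINARY_OP * → 2 * 2 = 4
STORE_FAST p → p=4
LOAD_FAST_LOAD_FAST a,i → push 2,2
BINARY_OP * → 2 * 2 = 4
STORE_FAST p → p=4
LOAD_FAST i → push 2
LOAD_CONST → push 1
BINARY_OP + → 2 + 1 = 3
STORE_FAST i → i=3
LOAD_FAST i → push 3
LOAD_CONST → push 4
COMPARE_OP bool(<) → 3 vs 4 = True
POP_JUMP_IF_FALSE → pop True; no jump
LOAD_FAST_LOAD_FAST p,i → push 4,3
BINARY_OP * → 4 * 3 = 12
STORE_FAST p → p=12
LOAD_FAST_LOAD_FAST a,i → push 2,3
BINARY_OP * → 2 * 3 = 6
STORE_FAST p → p=6
LOAD_FAST i → push 3
LOAD_CONST → push 1
BINARY_OP + → 3 + 1 = 4
STORE_FAST i → i=4
LOAD_FAST i → push 4
LOAD_CONST → push 4
COMPARE_OP bool(<) → 4 vs 4 = False
POP_JUMP_IF_FALSE → pop False; jump
LOAD_FAST p → push 6
RETURN_VALUE → return 6.

6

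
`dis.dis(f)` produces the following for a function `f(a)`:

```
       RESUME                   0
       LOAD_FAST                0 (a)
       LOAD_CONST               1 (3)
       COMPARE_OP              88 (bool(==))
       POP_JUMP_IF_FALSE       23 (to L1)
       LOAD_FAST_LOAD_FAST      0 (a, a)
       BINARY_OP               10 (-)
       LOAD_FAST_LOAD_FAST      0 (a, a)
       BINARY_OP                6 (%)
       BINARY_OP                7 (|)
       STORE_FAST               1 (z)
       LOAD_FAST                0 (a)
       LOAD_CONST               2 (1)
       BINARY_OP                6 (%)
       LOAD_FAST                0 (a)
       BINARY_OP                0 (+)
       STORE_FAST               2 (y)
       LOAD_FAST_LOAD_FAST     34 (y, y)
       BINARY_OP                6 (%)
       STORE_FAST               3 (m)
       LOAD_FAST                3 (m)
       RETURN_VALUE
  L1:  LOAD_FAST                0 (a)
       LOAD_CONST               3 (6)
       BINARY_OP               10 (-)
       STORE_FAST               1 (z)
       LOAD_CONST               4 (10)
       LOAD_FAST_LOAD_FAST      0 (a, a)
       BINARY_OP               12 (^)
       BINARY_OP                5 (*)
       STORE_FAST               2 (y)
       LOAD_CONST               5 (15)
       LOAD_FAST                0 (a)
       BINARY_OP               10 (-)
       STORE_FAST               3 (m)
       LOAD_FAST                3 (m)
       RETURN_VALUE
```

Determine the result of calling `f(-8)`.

LOAD_FAST a → push -8. Stack: [-8]
LOAD_CONST → push 3. Stack: [-8, 3]
COMPARE_OP bool(==) → -8 vs 3 = False. Stack: [False]
POP_JUMP_IF_FALSE → pop False; jump. Stack: []
LOAD_FAST a → push -8. Stack: [-8]
LOAD_CONST → push 6. Stack: [-8, 6]
BINARY_OP - → -8 - 6 = -14. Stack: [-14]
STORE_FAST z → z=-14. Stack: []
LOAD_CONST → push 10. Stack: [10]
LOAD_FAST_LOAD_FAST a,a → push -8,-8. Stack: [10, -8, -8]
BINARY_OP ^ → -8 ^ -8 = 0. Stack: [10, 0]
BINARY_OP * → 10 * 0 = 0. Stack: [0]
STORE_FAST y → y=0. Stack: []
LOAD_CONST → push 15. Stack: [15]
LOAD_FAST a → push -8. Stack: [15, -8]
BINARY_OP - → 15 - -8 = 23. Stack: [23]
STORE_FAST m → m=23. Stack: []
LOAD_FAST m → push 23. Stack: [23]
RETURN_VALUE → return 23.

23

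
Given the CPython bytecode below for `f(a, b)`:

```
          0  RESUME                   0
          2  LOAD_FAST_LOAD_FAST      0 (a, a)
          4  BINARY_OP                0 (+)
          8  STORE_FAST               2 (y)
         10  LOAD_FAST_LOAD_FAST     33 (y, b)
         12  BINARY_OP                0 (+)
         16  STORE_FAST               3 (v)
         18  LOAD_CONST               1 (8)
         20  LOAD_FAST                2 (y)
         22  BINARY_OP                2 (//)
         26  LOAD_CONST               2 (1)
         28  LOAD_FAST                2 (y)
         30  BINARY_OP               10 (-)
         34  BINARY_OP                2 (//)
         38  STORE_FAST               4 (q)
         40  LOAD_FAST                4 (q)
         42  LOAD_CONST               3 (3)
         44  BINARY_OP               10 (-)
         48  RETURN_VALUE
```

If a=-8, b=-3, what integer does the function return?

-4

LOAD_FAST_LOAD_FAST a,a → push -8,-8. Stack: [-8, -8]
BINARY_OP + → -8 + -8 = -16. Stack: [-16]
STORE_FAST y → y=-16. Stack: []
LOAD_FAST_LOAD_FAST y,b → push -16,-3. Stack: [-16, -3]
BINARY_OP + → -16 + -3 = -19. Stack: [-19]
STORE_FAST v → v=-19. Stack: []
LOAD_CONST → push 8. Stack: [8]
LOAD_FAST y → push -16. Stack: [8, -16]
BINARY_OP // → 8 // -16 = -1. Stack: [-1]
LOAD_CONST → push 1. Stack: [-1, 1]
LOAD_FAST y → push -16. Stack: [-1, 1, -16]
BINARY_OP - → 1 - -16 = 17. Stack: [-1, 17]
BINARY_OP // → -1 // 17 = -1. Stack: [-1]
STORE_FAST q → q=-1. Stack: []
LOAD_FAST q → push -1. Stack: [-1]
LOAD_CONST → push 3. Stack: [-1, 3]
BINARY_OP - → -1 - 3 = -4. Stack: [-4]
RETURN_VALUE → return -4.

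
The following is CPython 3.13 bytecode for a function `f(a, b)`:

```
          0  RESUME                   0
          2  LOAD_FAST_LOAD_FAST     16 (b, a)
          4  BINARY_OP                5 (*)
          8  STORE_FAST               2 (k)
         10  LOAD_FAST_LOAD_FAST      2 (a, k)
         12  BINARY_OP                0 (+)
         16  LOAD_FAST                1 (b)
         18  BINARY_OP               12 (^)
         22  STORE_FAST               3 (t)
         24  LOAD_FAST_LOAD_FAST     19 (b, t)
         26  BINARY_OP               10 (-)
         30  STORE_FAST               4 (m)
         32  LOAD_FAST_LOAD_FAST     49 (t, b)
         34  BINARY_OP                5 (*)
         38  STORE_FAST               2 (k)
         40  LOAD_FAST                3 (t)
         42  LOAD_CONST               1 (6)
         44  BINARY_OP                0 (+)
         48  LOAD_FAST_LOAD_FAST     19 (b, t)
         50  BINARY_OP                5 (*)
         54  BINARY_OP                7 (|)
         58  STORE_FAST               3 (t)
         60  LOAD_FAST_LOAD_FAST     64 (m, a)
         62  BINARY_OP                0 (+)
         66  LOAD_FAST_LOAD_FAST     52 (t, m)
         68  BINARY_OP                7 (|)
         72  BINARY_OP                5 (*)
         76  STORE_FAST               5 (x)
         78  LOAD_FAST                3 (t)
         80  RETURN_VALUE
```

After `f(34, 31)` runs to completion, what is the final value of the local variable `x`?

28458

LOAD_FAST_LOAD_FAST b,a → push 31,34. Stack: [31, 34]
BINARY_OP * → 31 * 34 = 1054. Stack: [1054]
STORE_FAST k → k=1054. Stack: []
LOAD_FAST_LOAD_FAST a,k → push 34,1054. Stack: [34, 1054]
BINARY_OP + → 34 + 1054 = 1088. Stack: [1088]
LOAD_FAST b → push 31. Stack: [1088, 31]
BINARY_OP ^ → 1088 ^ 31 = 1119. Stack: [1119]
STORE_FAST t → t=1119. Stack: []
LOAD_FAST_LOAD_FAST b,t → push 31,1119. Stack: [31, 1119]
BINARY_OP - → 31 - 1119 = -1088. Stack: [-1088]
STORE_FAST m → m=-1088. Stack: []
LOAD_FAST_LOAD_FAST t,b → push 1119,31. Stack: [1119, 31]
BINARY_OP * → 1119 * 31 = 34689. Stack: [34689]
STORE_FAST k → k=34689. Stack: []
LOAD_FAST t → push 1119. Stack: [1119]
LOAD_CONST → push 6. Stack: [1119, 6]
BINARY_OP + → 1119 + 6 = 1125. Stack: [1125]
LOAD_FAST_LOAD_FAST b,t → push 31,1119. Stack: [1125, 31, 1119]
BINARY_OP * → 31 * 1119 = 34689. Stack: [1125, 34689]
BINARY_OP | → 1125 | 34689 = 34789. Stack: [34789]
STORE_FAST t → t=34789. Stack: []
LOAD_FAST_LOAD_FAST m,a → push -1088,34. Stack: [-1088, 34]
BINARY_OP + → -1088 + 34 = -1054. Stack: [-1054]
LOAD_FAST_LOAD_FAST t,m → push 34789,-1088. Stack: [-1054, 34789, -1088]
BINARY_OP | → 34789 | -1088 = -27. Stack: [-1054, -27]
BINARY_OP * → -1054 * -27 = 28458. Stack: [28458]
STORE_FAST x → x=28458. Stack: []
LOAD_FAST t → push 34789. Stack: [34789]
RETURN_VALUE → return 34789.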